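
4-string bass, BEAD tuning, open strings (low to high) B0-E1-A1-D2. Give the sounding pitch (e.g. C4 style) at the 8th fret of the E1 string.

C2

E1 is MIDI 28. Adding 8 gives 36, which is C2.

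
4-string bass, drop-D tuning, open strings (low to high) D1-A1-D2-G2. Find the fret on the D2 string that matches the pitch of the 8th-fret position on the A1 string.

A1 at fret 8 is A1 + 8 semitones = F2.
The open D2 string is 5 semitones above the open A1, so the same pitch on the D2 string lies at fret 8 − 5 = 3.

3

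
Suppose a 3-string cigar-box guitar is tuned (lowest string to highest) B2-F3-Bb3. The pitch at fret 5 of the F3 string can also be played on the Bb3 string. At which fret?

Fret 5 on F3 is MIDI 53 + 5 = 58 (Bb3). On the Bb3 string (open MIDI 58), that pitch is 58 − 58 = fret 0.

0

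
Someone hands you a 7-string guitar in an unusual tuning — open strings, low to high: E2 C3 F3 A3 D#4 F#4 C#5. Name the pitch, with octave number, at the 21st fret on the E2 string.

C#4

The open E2 string plus 21 semitones: E–F–F#–G–…–B–C–C#.
The walk passes from B into C 2 times, so the octave number goes from 2 to 4.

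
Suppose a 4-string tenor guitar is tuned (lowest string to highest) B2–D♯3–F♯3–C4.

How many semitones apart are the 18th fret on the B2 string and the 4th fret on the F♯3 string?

7 semitones

B2 at fret 18 → F4 (MIDI 65); F♯3 at fret 4 → A♯3 (MIDI 58).
65 − 58 = 7, so the two pitches are 7 semitones apart, with F4 the higher.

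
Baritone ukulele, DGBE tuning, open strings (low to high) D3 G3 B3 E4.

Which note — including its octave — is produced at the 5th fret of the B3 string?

Each fret is one semitone, so B3 + 5 = E4.

E4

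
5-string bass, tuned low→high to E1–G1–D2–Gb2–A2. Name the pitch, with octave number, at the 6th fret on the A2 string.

The open A2 string plus 6 semitones: A–Bb–B–C–Db–D–Eb.
The walk passes from B into C once, so the octave number goes from 2 to 3.

Eb3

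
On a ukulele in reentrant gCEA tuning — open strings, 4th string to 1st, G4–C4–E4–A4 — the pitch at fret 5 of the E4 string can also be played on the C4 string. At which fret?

9

E4 at fret 5 is E4 + 5 semitones = A4.
The open C4 string is 4 semitones below the open E4, so the same pitch on the C4 string lies at fret 5 + 4 = 9.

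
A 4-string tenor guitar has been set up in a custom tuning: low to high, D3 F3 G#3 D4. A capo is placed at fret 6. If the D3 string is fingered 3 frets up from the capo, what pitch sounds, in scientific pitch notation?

B3

The capo raises the open D3 by 6 semitones to G#3; fretting 3 more gives D3 + 6 + 3 = D3 + 9 semitones = B3.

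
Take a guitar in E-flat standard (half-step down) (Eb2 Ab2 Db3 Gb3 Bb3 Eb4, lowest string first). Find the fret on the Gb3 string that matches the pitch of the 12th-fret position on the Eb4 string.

Fret 12 on Eb4 is MIDI 63 + 12 = 75 (Eb5). On the Gb3 string (open MIDI 54), that pitch is 75 − 54 = fret 21.

21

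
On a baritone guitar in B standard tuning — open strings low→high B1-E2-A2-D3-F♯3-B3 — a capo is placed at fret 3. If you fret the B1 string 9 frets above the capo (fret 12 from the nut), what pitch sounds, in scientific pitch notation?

The capo raises the open B1 by 3 semitones to D2; fretting 9 more gives B1 + 3 + 9 = B1 + 12 semitones = B2.

B2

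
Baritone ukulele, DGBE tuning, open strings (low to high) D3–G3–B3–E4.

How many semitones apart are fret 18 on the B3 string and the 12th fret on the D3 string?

B3 at fret 18 → F5 (MIDI 77); D3 at fret 12 → D4 (MIDI 62).
77 − 62 = 15, so the two pitches are 15 semitones apart, with F5 the higher.

15 semitones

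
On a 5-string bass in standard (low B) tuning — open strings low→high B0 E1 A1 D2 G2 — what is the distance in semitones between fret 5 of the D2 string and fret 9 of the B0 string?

11 semitones

D2 at fret 5 → G2 (MIDI 43); B0 at fret 9 → G#1 (MIDI 32).
43 − 32 = 11, so the two pitches are 11 semitones apart, with G2 the higher.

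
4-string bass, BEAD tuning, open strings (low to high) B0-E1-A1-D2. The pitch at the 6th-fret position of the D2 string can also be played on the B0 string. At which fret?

21

D2 at fret 6 is D2 + 6 semitones = G#2.
The open B0 string is 15 semitones below the open D2, so the same pitch on the B0 string lies at fret 6 + 15 = 21.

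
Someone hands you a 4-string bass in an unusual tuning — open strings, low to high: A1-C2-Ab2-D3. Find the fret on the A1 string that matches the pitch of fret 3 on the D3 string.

D3 at fret 3 is D3 + 3 semitones = F3.
The open A1 string is 17 semitones below the open D3, so the same pitch on the A1 string lies at fret 3 + 17 = 20.

20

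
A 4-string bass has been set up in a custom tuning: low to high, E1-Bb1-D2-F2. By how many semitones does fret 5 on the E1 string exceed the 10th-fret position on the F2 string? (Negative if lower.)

-18 semitones

E1 at fret 5 → A1 (MIDI 33); F2 at fret 10 → Eb3 (MIDI 51).
33 − 51 = -18, so the two pitches are 18 semitones apart.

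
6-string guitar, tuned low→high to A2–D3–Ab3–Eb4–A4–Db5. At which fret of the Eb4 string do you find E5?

13

E5 is 13 semitones above the open Eb4 (Eb–E–F–Gb–…–D–Eb–E), so it sits at fret 13.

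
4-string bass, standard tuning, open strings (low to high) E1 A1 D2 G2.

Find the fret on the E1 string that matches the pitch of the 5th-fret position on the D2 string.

D2 at fret 5 is D2 + 5 semitones = G2.
The open E1 string is 10 semitones below the open D2, so the same pitch on the E1 string lies at fret 5 + 10 = 15.

15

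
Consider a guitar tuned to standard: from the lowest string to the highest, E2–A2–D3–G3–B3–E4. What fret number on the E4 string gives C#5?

C#5 is 9 semitones above the open E4 (E–F–F#–G–G#–A–A#–B–C–C#), so it sits at fret 9.

9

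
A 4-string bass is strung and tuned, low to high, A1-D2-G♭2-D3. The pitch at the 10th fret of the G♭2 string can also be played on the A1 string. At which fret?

19

G♭2 at fret 10 is G♭2 + 10 semitones = E3.
The open A1 string is 9 semitones below the open G♭2, so the same pitch on the A1 string lies at fret 10 + 9 = 19.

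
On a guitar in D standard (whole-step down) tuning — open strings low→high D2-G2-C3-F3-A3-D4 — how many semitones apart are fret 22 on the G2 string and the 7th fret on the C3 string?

10 semitones

G2 at fret 22 → F4 (MIDI 65); C3 at fret 7 → G3 (MIDI 55).
65 − 55 = 10, so the two pitches are 10 semitones apart, with F4 the higher.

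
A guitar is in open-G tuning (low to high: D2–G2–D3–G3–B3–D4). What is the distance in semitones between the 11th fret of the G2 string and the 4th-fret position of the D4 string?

G2 at fret 11 → F#3 (MIDI 54); D4 at fret 4 → F#4 (MIDI 66).
54 − 66 = -12, so the two pitches are 12 semitones apart, with F#4 the higher.

12 semitones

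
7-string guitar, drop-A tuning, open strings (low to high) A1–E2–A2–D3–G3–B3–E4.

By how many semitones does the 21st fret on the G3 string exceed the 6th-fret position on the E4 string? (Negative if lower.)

G3 at fret 21 → E5 (MIDI 76); E4 at fret 6 → A♯4 (MIDI 70).
76 − 70 = 6, so the two pitches are 6 semitones apart.

6 semitones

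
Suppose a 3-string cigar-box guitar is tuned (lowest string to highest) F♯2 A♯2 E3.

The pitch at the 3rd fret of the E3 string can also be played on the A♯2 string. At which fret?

E3 at fret 3 is E3 + 3 semitones = G3.
The open A♯2 string is 6 semitones below the open E3, so the same pitch on the A♯2 string lies at fret 3 + 6 = 9.

9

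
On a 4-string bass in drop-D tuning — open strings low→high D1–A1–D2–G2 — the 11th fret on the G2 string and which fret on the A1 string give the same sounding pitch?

Fret 11 on G2 is MIDI 43 + 11 = 54 (F#3). On the A1 string (open MIDI 33), that pitch is 54 − 33 = fret 21.

21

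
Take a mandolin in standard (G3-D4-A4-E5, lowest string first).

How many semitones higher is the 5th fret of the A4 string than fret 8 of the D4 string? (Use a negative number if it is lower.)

4 semitones

A4 at fret 5 → D5 (MIDI 74); D4 at fret 8 → A♯4 (MIDI 70).
74 − 70 = 4, so the two pitches are 4 semitones apart.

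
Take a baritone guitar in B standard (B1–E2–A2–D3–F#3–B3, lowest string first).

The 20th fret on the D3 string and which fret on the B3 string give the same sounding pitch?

11

D3 at fret 20 is D3 + 20 semitones = A#4.
The open B3 string is 9 semitones above the open D3, so the same pitch on the B3 string lies at fret 20 − 9 = 11.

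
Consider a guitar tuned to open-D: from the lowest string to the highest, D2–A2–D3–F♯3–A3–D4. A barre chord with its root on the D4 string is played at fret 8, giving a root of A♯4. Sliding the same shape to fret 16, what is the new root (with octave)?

F♯5

Moving from fret 8 to fret 16 shifts the root by 8 semitones.
A♯4 up 8 semitones is F♯5.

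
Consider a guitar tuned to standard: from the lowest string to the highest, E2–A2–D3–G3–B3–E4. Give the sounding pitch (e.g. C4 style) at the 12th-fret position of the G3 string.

The open G3 string plus 12 semitones: G–G#–A–A#–…–F–F#–G.
The walk passes from B into C once, so the octave number goes from 3 to 4.

G4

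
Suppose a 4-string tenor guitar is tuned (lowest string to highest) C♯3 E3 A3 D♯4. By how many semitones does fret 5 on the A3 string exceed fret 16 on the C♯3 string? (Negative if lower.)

A3 at fret 5 → D4 (MIDI 62); C♯3 at fret 16 → F4 (MIDI 65).
62 − 65 = -3, so the two pitches are 3 semitones apart.

-3 semitones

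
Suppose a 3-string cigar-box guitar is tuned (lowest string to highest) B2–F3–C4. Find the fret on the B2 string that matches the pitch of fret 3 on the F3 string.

Fret 3 on F3 is MIDI 53 + 3 = 56 (G#3). On the B2 string (open MIDI 47), that pitch is 56 − 47 = fret 9.

9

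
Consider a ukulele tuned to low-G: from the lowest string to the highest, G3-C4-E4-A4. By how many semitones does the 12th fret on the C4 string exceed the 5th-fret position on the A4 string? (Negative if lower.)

-2 semitones

C4 at fret 12 → C5 (MIDI 72); A4 at fret 5 → D5 (MIDI 74).
72 − 74 = -2, so the two pitches are 2 semitones apart.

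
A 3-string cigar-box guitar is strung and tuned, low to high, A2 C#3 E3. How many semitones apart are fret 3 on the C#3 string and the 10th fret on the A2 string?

3 semitones

C#3 at fret 3 → E3 (MIDI 52); A2 at fret 10 → G3 (MIDI 55).
52 − 55 = -3, so the two pitches are 3 semitones apart, with G3 the higher.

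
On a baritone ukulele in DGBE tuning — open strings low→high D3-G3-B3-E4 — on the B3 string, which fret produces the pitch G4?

G4 is 8 semitones above the open B3 (B–C–C#–D–D#–E–F–F#–G), so it sits at fret 8.

8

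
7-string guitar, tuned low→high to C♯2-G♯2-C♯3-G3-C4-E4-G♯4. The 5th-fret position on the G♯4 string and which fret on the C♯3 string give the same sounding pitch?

G♯4 at fret 5 is G♯4 + 5 semitones = C♯5.
The open C♯3 string is 19 semitones below the open G♯4, so the same pitch on the C♯3 string lies at fret 5 + 19 = 24.

24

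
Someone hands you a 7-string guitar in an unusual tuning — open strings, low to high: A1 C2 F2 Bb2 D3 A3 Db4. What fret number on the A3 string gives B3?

2

B3 is 2 semitones above the open A3 (A–Bb–B), so it sits at fret 2.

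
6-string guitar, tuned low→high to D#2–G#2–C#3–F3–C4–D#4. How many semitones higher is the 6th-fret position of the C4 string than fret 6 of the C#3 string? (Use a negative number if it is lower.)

C4 at fret 6 → F#4 (MIDI 66); C#3 at fret 6 → G3 (MIDI 55).
66 − 55 = 11, so the two pitches are 11 semitones apart.

11 semitones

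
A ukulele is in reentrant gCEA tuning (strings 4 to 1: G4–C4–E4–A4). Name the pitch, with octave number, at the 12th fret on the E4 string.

E4 is MIDI 64. Adding 12 gives 76, which is E5.

E5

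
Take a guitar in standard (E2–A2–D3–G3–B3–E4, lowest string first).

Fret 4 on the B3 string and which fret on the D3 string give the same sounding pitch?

B3 at fret 4 is B3 + 4 semitones = D♯4.
The open D3 string is 9 semitones below the open B3, so the same pitch on the D3 string lies at fret 4 + 9 = 13.

13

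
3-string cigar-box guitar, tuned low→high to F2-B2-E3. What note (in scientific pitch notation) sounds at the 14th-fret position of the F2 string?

F2 is MIDI 41. Adding 14 gives 55, which is G3.

G3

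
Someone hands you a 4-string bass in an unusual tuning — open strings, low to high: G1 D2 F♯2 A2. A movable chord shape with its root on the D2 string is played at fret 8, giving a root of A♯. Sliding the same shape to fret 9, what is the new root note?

Moving from fret 8 to fret 9 shifts the root by 1 semitone.
A♯ up 1 semitone is B.

B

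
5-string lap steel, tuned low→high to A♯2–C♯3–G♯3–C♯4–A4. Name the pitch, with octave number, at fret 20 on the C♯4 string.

The open C♯4 string plus 20 semitones: C#–D–D#–E–…–G–G#–A.
The walk passes from B into C once, so the octave number goes from 4 to 5.

A5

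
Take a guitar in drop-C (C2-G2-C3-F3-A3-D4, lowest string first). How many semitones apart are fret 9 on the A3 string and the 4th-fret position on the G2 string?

A3 at fret 9 → F#4 (MIDI 66); G2 at fret 4 → B2 (MIDI 47).
66 − 47 = 19, so the two pitches are 19 semitones apart, with F#4 the higher.

19 semitones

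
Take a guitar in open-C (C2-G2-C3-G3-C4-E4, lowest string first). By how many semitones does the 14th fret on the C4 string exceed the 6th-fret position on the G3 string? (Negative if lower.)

C4 at fret 14 → D5 (MIDI 74); G3 at fret 6 → C#4 (MIDI 61).
74 − 61 = 13, so the two pitches are 13 semitones apart.

13 semitones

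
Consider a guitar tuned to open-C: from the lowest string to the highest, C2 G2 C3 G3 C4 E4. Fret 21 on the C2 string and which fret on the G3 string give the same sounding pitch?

C2 at fret 21 is C2 + 21 semitones = A3.
The open G3 string is 19 semitones above the open C2, so the same pitch on the G3 string lies at fret 21 − 19 = 2.

2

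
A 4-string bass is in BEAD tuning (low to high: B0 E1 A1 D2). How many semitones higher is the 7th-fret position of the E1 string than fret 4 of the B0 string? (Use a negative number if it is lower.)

E1 at fret 7 → B1 (MIDI 35); B0 at fret 4 → D♯1 (MIDI 27).
35 − 27 = 8, so the two pitches are 8 semitones apart.

8 semitones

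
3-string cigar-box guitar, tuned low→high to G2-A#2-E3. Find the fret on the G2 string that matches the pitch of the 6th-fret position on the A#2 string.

9

A#2 at fret 6 is A#2 + 6 semitones = E3.
The open G2 string is 3 semitones below the open A#2, so the same pitch on the G2 string lies at fret 6 + 3 = 9.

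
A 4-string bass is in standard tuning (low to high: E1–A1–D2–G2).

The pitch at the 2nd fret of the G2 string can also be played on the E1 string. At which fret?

G2 at fret 2 is G2 + 2 semitones = A2.
The open E1 string is 15 semitones below the open G2, so the same pitch on the E1 string lies at fret 2 + 15 = 17.

17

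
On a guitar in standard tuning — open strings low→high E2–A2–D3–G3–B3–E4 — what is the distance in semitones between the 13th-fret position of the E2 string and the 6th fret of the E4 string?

E2 at fret 13 → F3 (MIDI 53); E4 at fret 6 → A#4 (MIDI 70).
53 − 70 = -17, so the two pitches are 17 semitones apart, with A#4 the higher.

17 semitones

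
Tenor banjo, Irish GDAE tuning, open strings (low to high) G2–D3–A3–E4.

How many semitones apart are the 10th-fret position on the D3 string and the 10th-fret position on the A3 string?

7 semitones

D3 at fret 10 → C4 (MIDI 60); A3 at fret 10 → G4 (MIDI 67).
60 − 67 = -7, so the two pitches are 7 semitones apart, with G4 the higher.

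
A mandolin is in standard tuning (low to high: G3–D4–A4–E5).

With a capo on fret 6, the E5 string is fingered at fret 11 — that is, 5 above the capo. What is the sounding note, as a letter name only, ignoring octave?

The capo raises the open E5 by 6 semitones to A#5; fretting 5 more gives E5 + 6 + 5 = E5 + 11 semitones, landing on D#.
(Also written Eb.)

D#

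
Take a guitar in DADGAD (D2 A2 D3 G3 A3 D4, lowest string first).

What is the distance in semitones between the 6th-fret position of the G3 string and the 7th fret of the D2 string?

16 semitones

G3 at fret 6 → C#4 (MIDI 61); D2 at fret 7 → A2 (MIDI 45).
61 − 45 = 16, so the two pitches are 16 semitones apart, with C#4 the higher.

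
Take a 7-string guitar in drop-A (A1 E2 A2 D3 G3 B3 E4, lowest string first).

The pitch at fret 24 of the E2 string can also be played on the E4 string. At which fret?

Fret 24 on E2 is MIDI 40 + 24 = 64 (E4). On the E4 string (open MIDI 64), that pitch is 64 − 64 = fret 0.

0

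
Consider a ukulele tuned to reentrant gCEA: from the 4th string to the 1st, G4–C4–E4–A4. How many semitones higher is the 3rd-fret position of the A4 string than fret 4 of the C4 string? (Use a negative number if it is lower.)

A4 at fret 3 → C5 (MIDI 72); C4 at fret 4 → E4 (MIDI 64).
72 − 64 = 8, so the two pitches are 8 semitones apart.

8 semitones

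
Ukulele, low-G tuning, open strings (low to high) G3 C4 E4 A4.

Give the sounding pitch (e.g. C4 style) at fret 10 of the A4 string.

A4 is MIDI 69. Adding 10 gives 79, which is G5.

G5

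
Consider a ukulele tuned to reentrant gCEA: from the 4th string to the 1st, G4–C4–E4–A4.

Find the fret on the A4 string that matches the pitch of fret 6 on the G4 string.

G4 at fret 6 is G4 + 6 semitones = C♯5.
The open A4 string is 2 semitones above the open G4, so the same pitch on the A4 string lies at fret 6 − 2 = 4.

4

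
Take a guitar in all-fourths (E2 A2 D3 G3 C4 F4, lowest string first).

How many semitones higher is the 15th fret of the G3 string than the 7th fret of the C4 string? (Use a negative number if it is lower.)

G3 at fret 15 → A#4 (MIDI 70); C4 at fret 7 → G4 (MIDI 67).
70 − 67 = 3, so the two pitches are 3 semitones apart.

3 semitones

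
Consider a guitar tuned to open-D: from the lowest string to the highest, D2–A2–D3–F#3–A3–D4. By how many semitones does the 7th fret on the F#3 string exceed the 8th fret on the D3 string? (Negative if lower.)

F#3 at fret 7 → C#4 (MIDI 61); D3 at fret 8 → A#3 (MIDI 58).
61 − 58 = 3, so the two pitches are 3 semitones apart.

3 semitones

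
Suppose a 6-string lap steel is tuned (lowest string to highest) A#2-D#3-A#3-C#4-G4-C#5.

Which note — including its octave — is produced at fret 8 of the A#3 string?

The open A#3 string plus 8 semitones: A#–B–C–C#–D–D#–E–F–F#.
The walk passes from B into C once, so the octave number goes from 3 to 4.
(Equivalently spelled Gb4.)

F#4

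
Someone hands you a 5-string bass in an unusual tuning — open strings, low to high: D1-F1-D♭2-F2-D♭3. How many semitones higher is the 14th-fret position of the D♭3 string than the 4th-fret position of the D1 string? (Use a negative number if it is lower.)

D♭3 at fret 14 → E♭4 (MIDI 63); D1 at fret 4 → G♭1 (MIDI 30).
63 − 30 = 33, so the two pitches are 33 semitones apart.

33 semitones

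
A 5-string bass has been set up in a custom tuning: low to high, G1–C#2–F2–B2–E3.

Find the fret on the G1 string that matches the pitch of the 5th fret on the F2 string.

15

F2 at fret 5 is F2 + 5 semitones = A#2.
The open G1 string is 10 semitones below the open F2, so the same pitch on the G1 string lies at fret 5 + 10 = 15.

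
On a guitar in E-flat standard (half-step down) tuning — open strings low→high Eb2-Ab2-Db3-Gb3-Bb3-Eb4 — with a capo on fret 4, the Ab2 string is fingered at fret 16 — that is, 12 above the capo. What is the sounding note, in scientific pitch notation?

The capo raises the open Ab2 by 4 semitones to C3; fretting 12 more gives Ab2 + 4 + 12 = Ab2 + 16 semitones = C4.

C4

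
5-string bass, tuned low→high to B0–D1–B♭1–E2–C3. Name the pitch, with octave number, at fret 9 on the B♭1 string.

G2

B♭1 is MIDI 34. Adding 9 gives 43, which is G2.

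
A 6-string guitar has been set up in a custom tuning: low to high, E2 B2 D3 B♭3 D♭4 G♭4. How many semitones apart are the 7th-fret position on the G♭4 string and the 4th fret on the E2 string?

G♭4 at fret 7 → D♭5 (MIDI 73); E2 at fret 4 → A♭2 (MIDI 44).
73 − 44 = 29, so the two pitches are 29 semitones apart, with D♭5 the higher.

29 semitones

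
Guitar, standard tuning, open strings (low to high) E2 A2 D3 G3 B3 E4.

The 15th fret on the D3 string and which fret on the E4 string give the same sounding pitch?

Fret 15 on D3 is MIDI 50 + 15 = 65 (F4). On the E4 string (open MIDI 64), that pitch is 65 − 64 = fret 1.

1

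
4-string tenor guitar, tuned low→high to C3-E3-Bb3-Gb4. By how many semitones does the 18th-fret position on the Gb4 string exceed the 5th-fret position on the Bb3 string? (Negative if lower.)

21 semitones

Gb4 at fret 18 → C6 (MIDI 84); Bb3 at fret 5 → Eb4 (MIDI 63).
84 − 63 = 21, so the two pitches are 21 semitones apart.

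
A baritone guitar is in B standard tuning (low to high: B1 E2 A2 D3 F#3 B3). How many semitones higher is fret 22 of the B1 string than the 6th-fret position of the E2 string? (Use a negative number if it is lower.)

11 semitones

B1 at fret 22 → A3 (MIDI 57); E2 at fret 6 → A#2 (MIDI 46).
57 − 46 = 11, so the two pitches are 11 semitones apart.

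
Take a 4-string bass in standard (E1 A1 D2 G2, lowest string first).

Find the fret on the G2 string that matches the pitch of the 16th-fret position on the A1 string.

6

A1 at fret 16 is A1 + 16 semitones = C#3.
The open G2 string is 10 semitones above the open A1, so the same pitch on the G2 string lies at fret 16 − 10 = 6.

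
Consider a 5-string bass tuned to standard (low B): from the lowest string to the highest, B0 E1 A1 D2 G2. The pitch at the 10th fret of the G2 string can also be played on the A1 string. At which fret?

20

G2 at fret 10 is G2 + 10 semitones = F3.
The open A1 string is 10 semitones below the open G2, so the same pitch on the A1 string lies at fret 10 + 10 = 20.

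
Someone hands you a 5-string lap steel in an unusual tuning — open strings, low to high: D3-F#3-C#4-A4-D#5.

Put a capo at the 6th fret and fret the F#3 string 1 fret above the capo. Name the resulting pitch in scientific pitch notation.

The capo raises the open F#3 by 6 semitones to C4; fretting 1 more gives F#3 + 6 + 1 = F#3 + 7 semitones = C#4.

C#4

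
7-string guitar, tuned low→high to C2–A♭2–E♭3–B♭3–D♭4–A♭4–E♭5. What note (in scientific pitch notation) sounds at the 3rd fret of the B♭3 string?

Each fret is one semitone, so B♭3 + 3 = D♭4.
(Equivalently spelled C♯4.)

D♭4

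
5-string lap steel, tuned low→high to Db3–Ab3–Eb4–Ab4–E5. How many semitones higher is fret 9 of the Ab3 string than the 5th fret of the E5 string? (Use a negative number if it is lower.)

Ab3 at fret 9 → F4 (MIDI 65); E5 at fret 5 → A5 (MIDI 81).
65 − 81 = -16, so the two pitches are 16 semitones apart.

-16 semitones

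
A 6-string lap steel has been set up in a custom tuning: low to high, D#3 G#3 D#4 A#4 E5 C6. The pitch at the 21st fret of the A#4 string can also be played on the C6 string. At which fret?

7

Fret 21 on A#4 is MIDI 70 + 21 = 91 (G6). On the C6 string (open MIDI 84), that pitch is 91 − 84 = fret 7.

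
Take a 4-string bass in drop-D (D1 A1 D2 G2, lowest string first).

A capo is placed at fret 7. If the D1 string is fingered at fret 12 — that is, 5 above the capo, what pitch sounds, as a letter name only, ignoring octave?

D

The capo raises the open D1 by 7 semitones to A1; fretting 5 more gives D1 + 7 + 5 = D1 + 12 semitones, landing on D.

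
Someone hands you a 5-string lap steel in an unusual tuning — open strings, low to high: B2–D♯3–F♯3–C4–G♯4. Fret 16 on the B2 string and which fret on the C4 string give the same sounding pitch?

3

Fret 16 on B2 is MIDI 47 + 16 = 63 (D♯4). On the C4 string (open MIDI 60), that pitch is 63 − 60 = fret 3.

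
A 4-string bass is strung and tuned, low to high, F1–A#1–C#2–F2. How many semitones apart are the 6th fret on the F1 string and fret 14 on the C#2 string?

F1 at fret 6 → B1 (MIDI 35); C#2 at fret 14 → D#3 (MIDI 51).
35 − 51 = -16, so the two pitches are 16 semitones apart, with D#3 the higher.

16 semitones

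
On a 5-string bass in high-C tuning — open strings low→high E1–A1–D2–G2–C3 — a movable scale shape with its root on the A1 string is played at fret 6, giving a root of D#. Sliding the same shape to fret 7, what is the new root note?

E

Moving from fret 6 to fret 7 shifts the root by 1 semitone.
D# up 1 semitone is E.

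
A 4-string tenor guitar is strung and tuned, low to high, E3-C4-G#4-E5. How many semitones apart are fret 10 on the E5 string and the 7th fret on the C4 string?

19 semitones

E5 at fret 10 → D6 (MIDI 86); C4 at fret 7 → G4 (MIDI 67).
86 − 67 = 19, so the two pitches are 19 semitones apart, with D6 the higher.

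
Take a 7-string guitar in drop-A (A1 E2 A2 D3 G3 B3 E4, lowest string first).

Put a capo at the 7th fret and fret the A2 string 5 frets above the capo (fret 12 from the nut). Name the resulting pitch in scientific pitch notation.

The capo raises the open A2 by 7 semitones to E3; fretting 5 more gives A2 + 7 + 5 = A2 + 12 semitones = A3.

A3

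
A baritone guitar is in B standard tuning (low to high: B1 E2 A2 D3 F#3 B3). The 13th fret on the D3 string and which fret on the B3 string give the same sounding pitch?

4

D3 at fret 13 is D3 + 13 semitones = D#4.
The open B3 string is 9 semitones above the open D3, so the same pitch on the B3 string lies at fret 13 − 9 = 4.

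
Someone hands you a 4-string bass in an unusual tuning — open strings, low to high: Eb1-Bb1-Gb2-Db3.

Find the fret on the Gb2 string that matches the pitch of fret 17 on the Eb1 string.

Eb1 at fret 17 is Eb1 + 17 semitones = Ab2.
The open Gb2 string is 15 semitones above the open Eb1, so the same pitch on the Gb2 string lies at fret 17 − 15 = 2.

2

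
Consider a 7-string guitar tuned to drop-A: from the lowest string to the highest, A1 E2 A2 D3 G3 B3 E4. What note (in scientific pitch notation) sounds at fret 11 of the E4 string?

Each fret is one semitone, so E4 + 11 = D#5.
(Equivalently spelled Eb5.)

D#5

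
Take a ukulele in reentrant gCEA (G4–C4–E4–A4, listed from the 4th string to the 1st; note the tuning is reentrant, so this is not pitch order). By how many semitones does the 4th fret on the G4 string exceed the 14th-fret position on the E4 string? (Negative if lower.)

-7 semitones

G4 at fret 4 → B4 (MIDI 71); E4 at fret 14 → F♯5 (MIDI 78).
71 − 78 = -7, so the two pitches are 7 semitones apart.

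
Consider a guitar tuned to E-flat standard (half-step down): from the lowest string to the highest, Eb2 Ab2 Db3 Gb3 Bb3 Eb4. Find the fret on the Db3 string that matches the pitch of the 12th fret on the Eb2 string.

2

Eb2 at fret 12 is Eb2 + 12 semitones = Eb3.
The open Db3 string is 10 semitones above the open Eb2, so the same pitch on the Db3 string lies at fret 12 − 10 = 2.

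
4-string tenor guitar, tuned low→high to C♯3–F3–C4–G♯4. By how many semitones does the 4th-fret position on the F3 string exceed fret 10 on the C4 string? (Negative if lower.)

-13 semitones

F3 at fret 4 → A3 (MIDI 57); C4 at fret 10 → A♯4 (MIDI 70).
57 − 70 = -13, so the two pitches are 13 semitones apart.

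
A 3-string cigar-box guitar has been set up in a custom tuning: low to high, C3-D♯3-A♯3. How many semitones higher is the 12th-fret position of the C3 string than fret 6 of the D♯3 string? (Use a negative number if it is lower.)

3 semitones

C3 at fret 12 → C4 (MIDI 60); D♯3 at fret 6 → A3 (MIDI 57).
60 − 57 = 3, so the two pitches are 3 semitones apart.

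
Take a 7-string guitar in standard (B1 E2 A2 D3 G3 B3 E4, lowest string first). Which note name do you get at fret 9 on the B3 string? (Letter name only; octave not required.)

The open B3 string plus 9 semitones: B–C–C#–D–D#–E–F–F#–G–G#.
(Equivalently spelled Ab.)

G#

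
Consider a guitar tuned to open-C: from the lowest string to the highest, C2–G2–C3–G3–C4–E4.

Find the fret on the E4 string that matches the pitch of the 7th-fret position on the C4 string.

3

C4 at fret 7 is C4 + 7 semitones = G4.
The open E4 string is 4 semitones above the open C4, so the same pitch on the E4 string lies at fret 7 − 4 = 3.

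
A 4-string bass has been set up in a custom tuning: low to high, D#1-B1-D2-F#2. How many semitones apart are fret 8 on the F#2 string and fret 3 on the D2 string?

9 semitones

F#2 at fret 8 → D3 (MIDI 50); D2 at fret 3 → F2 (MIDI 41).
50 − 41 = 9, so the two pitches are 9 semitones apart, with D3 the higher.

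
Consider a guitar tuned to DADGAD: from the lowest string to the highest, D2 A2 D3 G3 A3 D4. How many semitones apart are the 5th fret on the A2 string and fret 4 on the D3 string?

A2 at fret 5 → D3 (MIDI 50); D3 at fret 4 → F#3 (MIDI 54).
50 − 54 = -4, so the two pitches are 4 semitones apart, with F#3 the higher.

4 semitones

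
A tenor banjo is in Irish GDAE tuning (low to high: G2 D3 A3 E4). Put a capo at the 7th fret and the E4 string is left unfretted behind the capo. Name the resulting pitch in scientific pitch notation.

The capo raises the open E4 by 7 semitones to B4; fretting 0 more gives E4 + 7 + 0 = E4 + 7 semitones = B4.

B4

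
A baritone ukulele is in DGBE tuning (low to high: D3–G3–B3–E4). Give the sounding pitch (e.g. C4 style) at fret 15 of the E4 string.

The open E4 string plus 15 semitones: E–F–F#–G–…–F–F#–G.
The walk passes from B into C once, so the octave number goes from 4 to 5.

G5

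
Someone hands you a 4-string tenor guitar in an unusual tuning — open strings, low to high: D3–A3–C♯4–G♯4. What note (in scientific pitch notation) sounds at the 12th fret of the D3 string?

D4

The open D3 string plus 12 semitones: D–D#–E–F–…–C–C#–D.
The walk passes from B into C once, so the octave number goes from 3 to 4.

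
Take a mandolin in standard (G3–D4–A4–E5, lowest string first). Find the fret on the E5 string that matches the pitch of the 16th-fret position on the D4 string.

Fret 16 on D4 is MIDI 62 + 16 = 78 (F#5). On the E5 string (open MIDI 76), that pitch is 78 − 76 = fret 2.

2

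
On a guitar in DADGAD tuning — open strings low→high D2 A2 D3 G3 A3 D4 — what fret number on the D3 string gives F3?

F3 is 3 semitones above the open D3 (D–D#–E–F), so it sits at fret 3.

3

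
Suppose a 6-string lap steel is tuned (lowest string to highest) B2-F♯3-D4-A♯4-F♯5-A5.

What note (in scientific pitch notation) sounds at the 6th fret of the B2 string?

F3

The open B2 string plus 6 semitones: B–C–C#–D–D#–E–F.
The walk passes from B into C once, so the octave number goes from 2 to 3.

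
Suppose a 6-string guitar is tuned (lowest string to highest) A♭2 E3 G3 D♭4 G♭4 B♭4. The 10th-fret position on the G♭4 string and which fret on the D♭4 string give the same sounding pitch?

15

G♭4 at fret 10 is G♭4 + 10 semitones = E5.
The open D♭4 string is 5 semitones below the open G♭4, so the same pitch on the D♭4 string lies at fret 10 + 5 = 15.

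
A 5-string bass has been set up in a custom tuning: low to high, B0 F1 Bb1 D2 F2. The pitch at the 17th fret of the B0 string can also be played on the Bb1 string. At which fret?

Fret 17 on B0 is MIDI 23 + 17 = 40 (E2). On the Bb1 string (open MIDI 34), that pitch is 40 − 34 = fret 6.

6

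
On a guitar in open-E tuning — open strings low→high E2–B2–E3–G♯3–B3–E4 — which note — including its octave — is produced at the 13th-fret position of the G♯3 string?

A4

G♯3 is MIDI 56. Adding 13 gives 69, which is A4.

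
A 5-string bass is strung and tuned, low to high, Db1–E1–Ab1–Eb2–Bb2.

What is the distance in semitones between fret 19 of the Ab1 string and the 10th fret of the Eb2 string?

2 semitones

Ab1 at fret 19 → Eb3 (MIDI 51); Eb2 at fret 10 → Db3 (MIDI 49).
51 − 49 = 2, so the two pitches are 2 semitones apart, with Eb3 the higher.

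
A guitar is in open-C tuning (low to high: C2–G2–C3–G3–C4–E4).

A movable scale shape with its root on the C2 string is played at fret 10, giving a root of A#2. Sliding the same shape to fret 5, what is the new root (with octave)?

Moving from fret 10 to fret 5 shifts the root by -5 semitones.
A#2 down 5 semitones is F2.

F2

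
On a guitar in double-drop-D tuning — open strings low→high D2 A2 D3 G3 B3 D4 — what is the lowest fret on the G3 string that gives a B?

4

From G3, count semitones up the chromatic scale until reaching B: G–G#–A–A#–B — 4 steps.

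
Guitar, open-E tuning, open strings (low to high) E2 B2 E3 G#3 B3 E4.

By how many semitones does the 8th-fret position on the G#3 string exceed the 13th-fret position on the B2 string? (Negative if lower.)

G#3 at fret 8 → E4 (MIDI 64); B2 at fret 13 → C4 (MIDI 60).
64 − 60 = 4, so the two pitches are 4 semitones apart.

4 semitones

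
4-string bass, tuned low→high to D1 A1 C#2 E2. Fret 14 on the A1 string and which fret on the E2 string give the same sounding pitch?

7

A1 at fret 14 is A1 + 14 semitones = B2.
The open E2 string is 7 semitones above the open A1, so the same pitch on the E2 string lies at fret 14 − 7 = 7.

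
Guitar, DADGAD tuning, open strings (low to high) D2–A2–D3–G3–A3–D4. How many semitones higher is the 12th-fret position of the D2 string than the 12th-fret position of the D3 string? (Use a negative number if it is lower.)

-12 semitones

D2 at fret 12 → D3 (MIDI 50); D3 at fret 12 → D4 (MIDI 62).
50 − 62 = -12, so the two pitches are 12 semitones apart.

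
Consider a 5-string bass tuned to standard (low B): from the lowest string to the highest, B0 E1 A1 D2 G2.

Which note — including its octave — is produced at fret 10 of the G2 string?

The open G2 string plus 10 semitones: G–G#–A–A#–…–D#–E–F.
The walk passes from B into C once, so the octave number goes from 2 to 3.

F3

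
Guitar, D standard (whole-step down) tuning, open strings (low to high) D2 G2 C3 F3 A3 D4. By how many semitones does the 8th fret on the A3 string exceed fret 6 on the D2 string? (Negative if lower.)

21 semitones

A3 at fret 8 → F4 (MIDI 65); D2 at fret 6 → G#2 (MIDI 44).
65 − 44 = 21, so the two pitches are 21 semitones apart.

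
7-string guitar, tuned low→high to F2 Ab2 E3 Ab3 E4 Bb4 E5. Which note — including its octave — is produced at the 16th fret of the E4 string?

The open E4 string plus 16 semitones: E–F–Gb–G–…–Gb–G–Ab.
The walk passes from B into C once, so the octave number goes from 4 to 5.
(Equivalently spelled G#5.)

Ab5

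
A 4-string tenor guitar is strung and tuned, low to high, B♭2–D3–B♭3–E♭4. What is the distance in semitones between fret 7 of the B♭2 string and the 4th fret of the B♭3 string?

B♭2 at fret 7 → F3 (MIDI 53); B♭3 at fret 4 → D4 (MIDI 62).
53 − 62 = -9, so the two pitches are 9 semitones apart, with D4 the higher.

9 semitones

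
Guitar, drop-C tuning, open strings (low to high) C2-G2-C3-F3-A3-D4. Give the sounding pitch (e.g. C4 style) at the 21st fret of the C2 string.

A3

The open C2 string plus 21 semitones: C–C#–D–D#–…–G–G#–A.
The walk passes from B into C once, so the octave number goes from 2 to 3.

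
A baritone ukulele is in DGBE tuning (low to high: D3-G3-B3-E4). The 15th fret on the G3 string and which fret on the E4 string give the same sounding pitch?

Fret 15 on G3 is MIDI 55 + 15 = 70 (A♯4). On the E4 string (open MIDI 64), that pitch is 70 − 64 = fret 6.

6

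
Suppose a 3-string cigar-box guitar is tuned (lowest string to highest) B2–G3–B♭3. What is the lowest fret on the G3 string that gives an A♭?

From G3, count semitones up the chromatic scale until reaching A♭: G–Ab — 1 step.

1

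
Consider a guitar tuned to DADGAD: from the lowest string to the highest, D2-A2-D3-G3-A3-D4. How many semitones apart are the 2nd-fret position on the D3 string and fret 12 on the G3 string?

15 semitones

D3 at fret 2 → E3 (MIDI 52); G3 at fret 12 → G4 (MIDI 67).
52 − 67 = -15, so the two pitches are 15 semitones apart, with G4 the higher.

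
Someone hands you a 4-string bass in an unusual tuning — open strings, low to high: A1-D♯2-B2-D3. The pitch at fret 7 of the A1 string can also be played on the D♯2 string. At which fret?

1

A1 at fret 7 is A1 + 7 semitones = E2.
The open D♯2 string is 6 semitones above the open A1, so the same pitch on the D♯2 string lies at fret 7 − 6 = 1.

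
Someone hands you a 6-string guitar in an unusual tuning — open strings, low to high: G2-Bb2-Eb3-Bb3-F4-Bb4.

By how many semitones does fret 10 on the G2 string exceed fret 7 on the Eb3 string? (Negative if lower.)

G2 at fret 10 → F3 (MIDI 53); Eb3 at fret 7 → Bb3 (MIDI 58).
53 − 58 = -5, so the two pitches are 5 semitones apart.

-5 semitones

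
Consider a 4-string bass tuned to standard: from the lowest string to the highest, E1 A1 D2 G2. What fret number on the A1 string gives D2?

5

D2 is 5 semitones above the open A1 (A–A#–B–C–C#–D), so it sits at fret 5.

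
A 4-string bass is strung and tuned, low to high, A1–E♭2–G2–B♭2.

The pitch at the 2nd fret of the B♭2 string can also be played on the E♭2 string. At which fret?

B♭2 at fret 2 is B♭2 + 2 semitones = C3.
The open E♭2 string is 7 semitones below the open B♭2, so the same pitch on the E♭2 string lies at fret 2 + 7 = 9.

9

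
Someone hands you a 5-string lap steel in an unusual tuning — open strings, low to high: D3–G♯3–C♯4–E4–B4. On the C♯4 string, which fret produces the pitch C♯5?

C♯5 is 12 semitones above the open C♯4 (C#–D–D#–E–…–B–C–C#), so it sits at fret 12.

12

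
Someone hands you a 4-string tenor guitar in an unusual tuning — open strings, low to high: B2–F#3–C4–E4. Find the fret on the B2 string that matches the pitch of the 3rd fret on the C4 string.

C4 at fret 3 is C4 + 3 semitones = D#4.
The open B2 string is 13 semitones below the open C4, so the same pitch on the B2 string lies at fret 3 + 13 = 16.

16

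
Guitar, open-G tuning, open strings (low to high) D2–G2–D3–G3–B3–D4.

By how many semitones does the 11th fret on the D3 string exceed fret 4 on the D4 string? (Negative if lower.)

-5 semitones

D3 at fret 11 → C#4 (MIDI 61); D4 at fret 4 → F#4 (MIDI 66).
61 − 66 = -5, so the two pitches are 5 semitones apart.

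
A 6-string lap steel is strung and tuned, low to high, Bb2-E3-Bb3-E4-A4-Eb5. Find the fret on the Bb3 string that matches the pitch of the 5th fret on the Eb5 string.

22

Fret 5 on Eb5 is MIDI 75 + 5 = 80 (Ab5). On the Bb3 string (open MIDI 58), that pitch is 80 − 58 = fret 22.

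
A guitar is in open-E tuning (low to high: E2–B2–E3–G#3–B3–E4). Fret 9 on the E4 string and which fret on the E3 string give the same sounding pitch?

21

E4 at fret 9 is E4 + 9 semitones = C#5.
The open E3 string is 12 semitones below the open E4, so the same pitch on the E3 string lies at fret 9 + 12 = 21.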